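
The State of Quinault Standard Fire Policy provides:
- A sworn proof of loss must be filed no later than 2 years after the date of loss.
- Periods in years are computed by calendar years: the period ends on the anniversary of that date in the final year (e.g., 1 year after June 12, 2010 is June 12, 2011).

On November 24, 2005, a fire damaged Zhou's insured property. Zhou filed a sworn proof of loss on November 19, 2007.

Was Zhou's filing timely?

Yes

2 years after November 24, 2005 is November 24, 2007.
The deadline is November 24, 2007; the filing on November 19, 2007 is on or before that date.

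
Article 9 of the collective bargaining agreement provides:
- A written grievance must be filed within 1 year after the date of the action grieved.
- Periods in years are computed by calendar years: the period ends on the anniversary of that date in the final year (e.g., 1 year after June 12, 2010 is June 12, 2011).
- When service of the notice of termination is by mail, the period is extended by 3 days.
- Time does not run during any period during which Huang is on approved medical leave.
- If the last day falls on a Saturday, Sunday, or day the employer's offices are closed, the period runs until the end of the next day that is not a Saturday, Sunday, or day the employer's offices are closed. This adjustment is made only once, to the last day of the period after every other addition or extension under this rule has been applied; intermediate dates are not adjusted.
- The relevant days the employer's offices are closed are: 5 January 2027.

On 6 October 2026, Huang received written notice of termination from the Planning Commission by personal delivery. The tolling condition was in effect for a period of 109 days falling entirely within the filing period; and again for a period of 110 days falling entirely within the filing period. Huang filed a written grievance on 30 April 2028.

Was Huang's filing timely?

1 year after 6 October 2026 is October 6, 2027.
Service was not by mail, so no mail extension applies.
Tolling adds 109 days: October 6, 2027 + 109 days = January 23, 2028.
Tolling adds 110 days: January 23, 2028 + 110 days = May 12, 2028.
May 12, 2028 is a Friday and not a day the employer's offices are closed, so no extension applies.
The deadline is May 12, 2028; the filing on April 30, 2028 is on or before that date.

Yes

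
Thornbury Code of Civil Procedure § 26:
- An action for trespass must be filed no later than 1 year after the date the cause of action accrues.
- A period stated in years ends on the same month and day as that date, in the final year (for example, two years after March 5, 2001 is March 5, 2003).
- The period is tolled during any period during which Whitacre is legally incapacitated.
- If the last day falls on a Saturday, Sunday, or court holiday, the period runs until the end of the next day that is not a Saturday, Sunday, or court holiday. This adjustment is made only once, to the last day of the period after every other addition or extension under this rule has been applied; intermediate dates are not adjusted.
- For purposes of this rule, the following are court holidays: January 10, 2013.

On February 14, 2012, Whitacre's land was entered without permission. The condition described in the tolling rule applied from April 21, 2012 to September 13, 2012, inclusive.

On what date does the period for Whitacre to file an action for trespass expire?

July 10, 2013

1 year after February 14, 2012 is February 14, 2013.
From April 21, 2012 through September 13, 2012 inclusive is 146 days; tolling adds 146 days: February 14, 2013 + 146 days = July 10, 2013.
July 10, 2013 is a Wednesday and not a court holiday, so no extension applies.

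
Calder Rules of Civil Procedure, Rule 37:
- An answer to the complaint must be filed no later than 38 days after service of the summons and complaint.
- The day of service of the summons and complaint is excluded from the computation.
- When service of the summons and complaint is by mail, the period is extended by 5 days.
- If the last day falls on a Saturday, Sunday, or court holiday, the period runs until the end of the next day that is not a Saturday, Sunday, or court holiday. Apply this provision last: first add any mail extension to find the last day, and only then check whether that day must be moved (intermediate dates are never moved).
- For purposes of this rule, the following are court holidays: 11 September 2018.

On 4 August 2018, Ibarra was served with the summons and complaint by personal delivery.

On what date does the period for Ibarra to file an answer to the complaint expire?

September 12, 2018

38 days after 4 August 2018 is September 11, 2018.
Service was not by mail, so no mail extension applies.
September 11, 2018 is a listed holiday. The next qualifying day is September 12, 2018.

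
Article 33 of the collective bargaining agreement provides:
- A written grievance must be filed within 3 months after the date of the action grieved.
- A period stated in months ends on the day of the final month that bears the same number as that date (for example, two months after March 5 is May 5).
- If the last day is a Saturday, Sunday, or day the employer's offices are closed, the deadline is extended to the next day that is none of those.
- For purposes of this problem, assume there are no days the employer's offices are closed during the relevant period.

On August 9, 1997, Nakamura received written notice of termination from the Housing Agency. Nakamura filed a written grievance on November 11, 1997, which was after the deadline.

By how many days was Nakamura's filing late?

1 day

3 months after August 9, 1997 is November 9, 1997.
November 9, 1997 is Sunday. The next qualifying day is November 10, 1997.
The deadline is November 10, 1997; from November 10, 1997 to November 11, 1997 is 1 days.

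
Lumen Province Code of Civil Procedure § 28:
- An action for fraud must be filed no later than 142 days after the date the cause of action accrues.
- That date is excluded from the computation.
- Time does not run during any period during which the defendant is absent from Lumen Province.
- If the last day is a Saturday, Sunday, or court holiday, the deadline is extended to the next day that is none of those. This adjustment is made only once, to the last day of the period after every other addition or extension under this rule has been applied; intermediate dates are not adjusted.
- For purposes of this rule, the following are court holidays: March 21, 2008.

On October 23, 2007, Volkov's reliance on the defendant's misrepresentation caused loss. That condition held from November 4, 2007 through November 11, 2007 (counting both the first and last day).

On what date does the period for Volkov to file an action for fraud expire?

March 24, 2008

142 days after October 23, 2007 is March 13, 2008.
From November 4, 2007 through November 11, 2007 inclusive is 8 days; tolling adds 8 days: March 13, 2008 + 8 days = March 21, 2008.
March 21, 2008 is a listed holiday; March 22, 2008 is Saturday; March 23, 2008 is Sunday. The next qualifying day is March 24, 2008.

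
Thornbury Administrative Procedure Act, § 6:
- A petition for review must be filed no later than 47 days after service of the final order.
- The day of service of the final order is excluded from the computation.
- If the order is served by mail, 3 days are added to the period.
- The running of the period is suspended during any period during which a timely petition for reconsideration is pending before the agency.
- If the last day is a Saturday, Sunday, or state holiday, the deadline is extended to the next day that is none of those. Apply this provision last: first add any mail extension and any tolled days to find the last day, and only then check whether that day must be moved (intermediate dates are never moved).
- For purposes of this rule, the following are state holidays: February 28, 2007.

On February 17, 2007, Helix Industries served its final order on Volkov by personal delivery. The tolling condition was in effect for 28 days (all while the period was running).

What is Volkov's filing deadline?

May 3, 2007

47 days after February 17, 2007 is April 5, 2007.
Service was not by mail, so no mail extension applies.
Tolling adds 28 days: April 5, 2007 + 28 days = May 3, 2007.
May 3, 2007 is a Thursday and not a state holiday, so no extension applies.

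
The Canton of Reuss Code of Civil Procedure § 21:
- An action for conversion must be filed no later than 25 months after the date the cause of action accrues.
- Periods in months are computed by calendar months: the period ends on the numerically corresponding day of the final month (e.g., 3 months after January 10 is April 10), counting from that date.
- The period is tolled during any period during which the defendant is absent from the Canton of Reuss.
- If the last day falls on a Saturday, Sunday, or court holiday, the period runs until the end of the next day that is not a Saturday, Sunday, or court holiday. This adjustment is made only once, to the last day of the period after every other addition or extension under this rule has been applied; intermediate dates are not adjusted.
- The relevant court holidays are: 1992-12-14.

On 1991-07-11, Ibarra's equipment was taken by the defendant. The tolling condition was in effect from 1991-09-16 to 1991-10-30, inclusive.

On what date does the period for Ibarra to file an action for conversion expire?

September 27, 1993

25 months after 1991-07-11 is August 11, 1993.
From September 16, 1991 through October 30, 1991 inclusive is 45 days; tolling adds 45 days: August 11, 1993 + 45 days = September 25, 1993.
September 25, 1993 is Saturday; September 26, 1993 is Sunday. The next qualifying day is September 27, 1993.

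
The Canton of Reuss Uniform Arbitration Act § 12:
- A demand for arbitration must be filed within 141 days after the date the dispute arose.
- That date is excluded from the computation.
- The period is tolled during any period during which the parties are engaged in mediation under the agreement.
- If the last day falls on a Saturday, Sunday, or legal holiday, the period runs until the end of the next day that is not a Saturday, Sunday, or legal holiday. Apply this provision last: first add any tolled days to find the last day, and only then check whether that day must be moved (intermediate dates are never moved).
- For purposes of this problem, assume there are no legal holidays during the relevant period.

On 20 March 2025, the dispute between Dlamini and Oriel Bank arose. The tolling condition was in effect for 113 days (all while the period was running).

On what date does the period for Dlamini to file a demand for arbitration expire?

141 days after 20 March 2025 is August 8, 2025.
Tolling adds 113 days: August 8, 2025 + 113 days = November 29, 2025.
November 29, 2025 is Saturday; November 30, 2025 is Sunday. The next qualifying day is December 1, 2025.

December 1, 2025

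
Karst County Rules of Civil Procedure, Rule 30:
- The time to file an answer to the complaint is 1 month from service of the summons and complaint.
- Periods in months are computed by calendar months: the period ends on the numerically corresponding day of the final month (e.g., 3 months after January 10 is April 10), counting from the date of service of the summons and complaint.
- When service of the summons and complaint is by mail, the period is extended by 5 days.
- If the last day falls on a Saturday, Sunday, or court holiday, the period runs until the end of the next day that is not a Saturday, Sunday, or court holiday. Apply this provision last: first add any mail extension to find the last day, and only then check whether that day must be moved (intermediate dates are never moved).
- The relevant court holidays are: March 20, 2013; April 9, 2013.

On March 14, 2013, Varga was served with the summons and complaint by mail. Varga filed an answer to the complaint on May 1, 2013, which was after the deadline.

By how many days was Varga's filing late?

12 days

1 month after March 14, 2013 is April 14, 2013.
Service was by mail, adding 5 days: April 14, 2013 + 5 days = April 19, 2013.
April 19, 2013 is a Friday and not a court holiday, so no extension applies.
The deadline is April 19, 2013; from April 19, 2013 to May 1, 2013 is 12 days.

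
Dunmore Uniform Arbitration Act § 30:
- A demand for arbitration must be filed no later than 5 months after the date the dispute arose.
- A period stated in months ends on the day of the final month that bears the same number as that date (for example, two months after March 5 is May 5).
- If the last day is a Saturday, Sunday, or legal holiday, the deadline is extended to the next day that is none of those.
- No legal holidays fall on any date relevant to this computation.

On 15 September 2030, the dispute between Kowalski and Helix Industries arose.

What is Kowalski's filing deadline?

5 months after 15 September 2030 is February 15, 2031.
February 15, 2031 is Saturday; February 16, 2031 is Sunday. The next qualifying day is February 17, 2031.

February 17, 2031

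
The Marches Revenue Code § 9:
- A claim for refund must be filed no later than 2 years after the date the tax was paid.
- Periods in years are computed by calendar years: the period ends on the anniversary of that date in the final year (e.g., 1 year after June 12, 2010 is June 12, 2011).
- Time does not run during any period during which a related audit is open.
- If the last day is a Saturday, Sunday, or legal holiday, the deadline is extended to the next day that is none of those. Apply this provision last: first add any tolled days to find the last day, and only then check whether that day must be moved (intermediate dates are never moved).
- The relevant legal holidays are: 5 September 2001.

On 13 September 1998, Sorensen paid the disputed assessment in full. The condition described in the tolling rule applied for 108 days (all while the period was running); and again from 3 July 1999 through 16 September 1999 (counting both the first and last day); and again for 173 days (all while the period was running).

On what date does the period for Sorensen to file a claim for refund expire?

September 6, 2001

2 years after 13 September 1998 is September 13, 2000.
Tolling adds 108 days: September 13, 2000 + 108 days = December 30, 2000.
From July 3, 1999 through September 16, 1999 inclusive is 76 days; tolling adds 76 days: December 30, 2000 + 76 days = March 16, 2001.
Tolling adds 173 days: March 16, 2001 + 173 days = September 5, 2001.
September 5, 2001 is a listed holiday. The next qualifying day is September 6, 2001.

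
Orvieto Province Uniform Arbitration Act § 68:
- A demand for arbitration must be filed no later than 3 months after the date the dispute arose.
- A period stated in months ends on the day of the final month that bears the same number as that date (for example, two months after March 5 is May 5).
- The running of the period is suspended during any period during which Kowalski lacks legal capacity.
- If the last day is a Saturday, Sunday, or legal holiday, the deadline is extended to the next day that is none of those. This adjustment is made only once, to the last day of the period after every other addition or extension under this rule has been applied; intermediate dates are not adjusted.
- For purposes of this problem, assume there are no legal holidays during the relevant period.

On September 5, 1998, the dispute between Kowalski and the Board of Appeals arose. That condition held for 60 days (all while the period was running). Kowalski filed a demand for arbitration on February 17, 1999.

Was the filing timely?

No

3 months after September 5, 1998 is December 5, 1998.
Tolling adds 60 days: December 5, 1998 + 60 days = February 3, 1999.
February 3, 1999 is a Wednesday and not a legal holiday, so no extension applies.
The deadline is February 3, 1999; the filing on February 17, 1999 is after that date.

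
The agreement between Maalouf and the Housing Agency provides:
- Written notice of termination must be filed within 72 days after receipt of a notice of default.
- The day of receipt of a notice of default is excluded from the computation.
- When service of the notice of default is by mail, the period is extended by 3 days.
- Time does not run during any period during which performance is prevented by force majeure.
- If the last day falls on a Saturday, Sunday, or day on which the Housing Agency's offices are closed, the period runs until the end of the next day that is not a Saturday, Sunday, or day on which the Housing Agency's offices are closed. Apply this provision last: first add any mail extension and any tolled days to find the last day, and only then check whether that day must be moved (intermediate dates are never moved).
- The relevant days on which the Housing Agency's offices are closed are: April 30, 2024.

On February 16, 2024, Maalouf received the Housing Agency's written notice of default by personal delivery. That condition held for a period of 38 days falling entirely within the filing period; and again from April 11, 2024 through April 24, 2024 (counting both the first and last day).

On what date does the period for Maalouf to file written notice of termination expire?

72 days after February 16, 2024 is April 28, 2024.
Service was not by mail, so no mail extension applies.
Tolling adds 38 days: April 28, 2024 + 38 days = June 5, 2024.
From April 11, 2024 through April 24, 2024 inclusive is 14 days; tolling adds 14 days: June 5, 2024 + 14 days = June 19, 2024.
June 19, 2024 is a Wednesday and not a day on which the Housing Agency's offices are closed, so no extension applies.

June 19, 2024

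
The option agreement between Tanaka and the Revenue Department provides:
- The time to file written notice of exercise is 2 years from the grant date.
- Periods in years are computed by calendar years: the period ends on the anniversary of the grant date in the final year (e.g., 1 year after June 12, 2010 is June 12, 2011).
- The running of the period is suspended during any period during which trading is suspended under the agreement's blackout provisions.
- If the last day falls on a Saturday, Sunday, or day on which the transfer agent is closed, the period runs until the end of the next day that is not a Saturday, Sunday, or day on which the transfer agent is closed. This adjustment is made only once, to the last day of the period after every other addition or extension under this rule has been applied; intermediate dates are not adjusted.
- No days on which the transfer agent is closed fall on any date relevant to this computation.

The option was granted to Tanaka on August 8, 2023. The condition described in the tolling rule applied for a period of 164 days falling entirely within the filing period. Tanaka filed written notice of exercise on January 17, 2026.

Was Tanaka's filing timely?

2 years after August 8, 2023 is August 8, 2025.
Tolling adds 164 days: August 8, 2025 + 164 days = January 19, 2026.
January 19, 2026 is a Monday and not a day on which the transfer agent is closed, so no extension applies.
The deadline is January 19, 2026; the filing on January 17, 2026 is on or before that date.

Yes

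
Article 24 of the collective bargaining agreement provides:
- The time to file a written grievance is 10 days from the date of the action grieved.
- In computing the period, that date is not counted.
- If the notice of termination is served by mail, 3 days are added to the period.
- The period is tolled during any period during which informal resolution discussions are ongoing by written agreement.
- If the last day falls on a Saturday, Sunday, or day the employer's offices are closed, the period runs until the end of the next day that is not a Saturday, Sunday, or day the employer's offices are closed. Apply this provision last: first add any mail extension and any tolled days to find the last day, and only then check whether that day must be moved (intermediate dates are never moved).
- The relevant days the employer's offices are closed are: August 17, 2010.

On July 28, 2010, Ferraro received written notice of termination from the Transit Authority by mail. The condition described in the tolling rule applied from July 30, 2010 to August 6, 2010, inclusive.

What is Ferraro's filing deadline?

10 days after July 28, 2010 is August 7, 2010.
Service was by mail, adding 3 days: August 7, 2010 + 3 days = August 10, 2010.
From July 30, 2010 through August 6, 2010 inclusive is 8 days; tolling adds 8 days: August 10, 2010 + 8 days = August 18, 2010.
August 18, 2010 is a Wednesday and not a day the employer's offices are closed, so no extension applies.

August 18, 2010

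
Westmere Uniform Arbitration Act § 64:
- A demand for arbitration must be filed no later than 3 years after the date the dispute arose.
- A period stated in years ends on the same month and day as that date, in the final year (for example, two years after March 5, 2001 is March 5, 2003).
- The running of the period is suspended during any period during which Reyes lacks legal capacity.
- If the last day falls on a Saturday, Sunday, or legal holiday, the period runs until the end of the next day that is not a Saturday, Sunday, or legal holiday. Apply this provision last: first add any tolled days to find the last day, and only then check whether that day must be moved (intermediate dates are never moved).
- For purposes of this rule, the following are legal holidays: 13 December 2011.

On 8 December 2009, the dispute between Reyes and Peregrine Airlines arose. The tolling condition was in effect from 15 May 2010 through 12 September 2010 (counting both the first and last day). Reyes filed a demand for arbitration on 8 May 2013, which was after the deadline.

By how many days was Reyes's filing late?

3 years after 8 December 2009 is December 8, 2012.
From May 15, 2010 through September 12, 2010 inclusive is 121 days; tolling adds 121 days: December 8, 2012 + 121 days = April 8, 2013.
April 8, 2013 is a Monday and not a legal holiday, so no extension applies.
The deadline is April 8, 2013; from April 8, 2013 to May 8, 2013 is 30 days.

30 days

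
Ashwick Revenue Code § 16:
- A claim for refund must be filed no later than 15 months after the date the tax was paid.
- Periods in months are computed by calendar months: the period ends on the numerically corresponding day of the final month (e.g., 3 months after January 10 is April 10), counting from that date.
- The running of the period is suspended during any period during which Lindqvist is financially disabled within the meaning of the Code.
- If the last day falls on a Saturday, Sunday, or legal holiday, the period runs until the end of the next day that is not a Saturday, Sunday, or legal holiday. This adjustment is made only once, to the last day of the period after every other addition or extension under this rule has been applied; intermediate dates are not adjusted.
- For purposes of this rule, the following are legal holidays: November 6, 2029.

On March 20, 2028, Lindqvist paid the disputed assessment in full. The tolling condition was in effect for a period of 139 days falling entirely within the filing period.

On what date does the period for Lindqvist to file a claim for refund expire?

15 months after March 20, 2028 is June 20, 2029.
Tolling adds 139 days: June 20, 2029 + 139 days = November 6, 2029.
November 6, 2029 is a listed holiday. The next qualifying day is November 7, 2029.

November 7, 2029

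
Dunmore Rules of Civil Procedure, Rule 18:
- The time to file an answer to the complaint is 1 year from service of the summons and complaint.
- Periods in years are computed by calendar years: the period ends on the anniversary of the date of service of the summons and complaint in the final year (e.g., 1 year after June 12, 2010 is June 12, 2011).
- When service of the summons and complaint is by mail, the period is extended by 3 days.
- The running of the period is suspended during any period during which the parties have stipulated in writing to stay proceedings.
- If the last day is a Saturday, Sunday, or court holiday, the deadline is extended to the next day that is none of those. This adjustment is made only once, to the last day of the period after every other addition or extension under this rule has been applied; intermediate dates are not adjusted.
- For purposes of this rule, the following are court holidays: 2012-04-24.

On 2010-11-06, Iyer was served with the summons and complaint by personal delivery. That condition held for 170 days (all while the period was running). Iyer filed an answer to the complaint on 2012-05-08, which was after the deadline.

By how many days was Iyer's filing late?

13 days

1 year after 2010-11-06 is November 6, 2011.
Service was not by mail, so no mail extension applies.
Tolling adds 170 days: November 6, 2011 + 170 days = April 24, 2012.
April 24, 2012 is a listed holiday. The next qualifying day is April 25, 2012.
The deadline is April 25, 2012; from April 25, 2012 to May 8, 2012 is 13 days.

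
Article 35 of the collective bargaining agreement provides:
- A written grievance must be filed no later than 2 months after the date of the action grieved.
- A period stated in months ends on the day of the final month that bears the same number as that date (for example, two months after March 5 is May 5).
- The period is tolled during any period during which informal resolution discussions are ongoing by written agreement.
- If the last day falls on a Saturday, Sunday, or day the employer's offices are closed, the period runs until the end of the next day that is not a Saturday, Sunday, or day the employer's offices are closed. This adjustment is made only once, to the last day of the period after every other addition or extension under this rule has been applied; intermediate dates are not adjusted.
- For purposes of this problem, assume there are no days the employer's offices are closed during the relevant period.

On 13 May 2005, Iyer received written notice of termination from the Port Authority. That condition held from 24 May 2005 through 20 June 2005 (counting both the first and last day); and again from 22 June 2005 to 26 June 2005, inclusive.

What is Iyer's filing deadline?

August 15, 2005

2 months after 13 May 2005 is July 13, 2005.
From May 24, 2005 through June 20, 2005 inclusive is 28 days; tolling adds 28 days: July 13, 2005 + 28 days = August 10, 2005.
From June 22, 2005 through June 26, 2005 inclusive is 5 days; tolling adds 5 days: August 10, 2005 + 5 days = August 15, 2005.
August 15, 2005 is a Monday and not a day the employer's offices are closed, so no extension applies.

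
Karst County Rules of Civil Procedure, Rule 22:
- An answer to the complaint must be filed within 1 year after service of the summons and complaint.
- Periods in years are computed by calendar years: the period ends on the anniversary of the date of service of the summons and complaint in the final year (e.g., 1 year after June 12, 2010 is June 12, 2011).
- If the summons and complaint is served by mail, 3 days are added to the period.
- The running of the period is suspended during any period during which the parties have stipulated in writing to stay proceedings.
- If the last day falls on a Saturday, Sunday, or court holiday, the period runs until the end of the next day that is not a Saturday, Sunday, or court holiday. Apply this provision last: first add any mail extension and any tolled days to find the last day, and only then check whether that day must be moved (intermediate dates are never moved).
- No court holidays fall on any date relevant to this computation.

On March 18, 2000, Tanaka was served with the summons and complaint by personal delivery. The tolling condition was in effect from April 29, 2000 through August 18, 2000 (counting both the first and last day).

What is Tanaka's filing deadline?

1 year after March 18, 2000 is March 18, 2001.
Service was not by mail, so no mail extension applies.
From April 29, 2000 through August 18, 2000 inclusive is 112 days; tolling adds 112 days: March 18, 2001 + 112 days = July 8, 2001.
July 8, 2001 is Sunday. The next qualifying day is July 9, 2001.

July 9, 2001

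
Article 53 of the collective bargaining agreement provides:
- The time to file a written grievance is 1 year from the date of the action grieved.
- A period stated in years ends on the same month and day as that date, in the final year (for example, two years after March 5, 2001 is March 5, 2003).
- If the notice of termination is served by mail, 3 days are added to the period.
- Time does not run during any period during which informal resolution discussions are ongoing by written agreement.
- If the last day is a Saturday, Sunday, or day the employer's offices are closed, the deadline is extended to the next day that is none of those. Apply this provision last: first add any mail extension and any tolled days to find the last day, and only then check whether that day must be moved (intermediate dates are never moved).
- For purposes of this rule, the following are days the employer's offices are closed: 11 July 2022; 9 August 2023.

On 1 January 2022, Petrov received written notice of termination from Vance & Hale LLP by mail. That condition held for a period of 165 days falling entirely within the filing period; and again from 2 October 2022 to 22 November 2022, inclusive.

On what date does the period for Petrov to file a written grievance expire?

August 10, 2023

1 year after 1 January 2022 is January 1, 2023.
Service was by mail, adding 3 days: January 1, 2023 + 3 days = January 4, 2023.
Tolling adds 165 days: January 4, 2023 + 165 days = June 18, 2023.
From October 2, 2022 through November 22, 2022 inclusive is 52 days; tolling adds 52 days: June 18, 2023 + 52 days = August 9, 2023.
August 9, 2023 is a listed holiday. The next qualifying day is August 10, 2023.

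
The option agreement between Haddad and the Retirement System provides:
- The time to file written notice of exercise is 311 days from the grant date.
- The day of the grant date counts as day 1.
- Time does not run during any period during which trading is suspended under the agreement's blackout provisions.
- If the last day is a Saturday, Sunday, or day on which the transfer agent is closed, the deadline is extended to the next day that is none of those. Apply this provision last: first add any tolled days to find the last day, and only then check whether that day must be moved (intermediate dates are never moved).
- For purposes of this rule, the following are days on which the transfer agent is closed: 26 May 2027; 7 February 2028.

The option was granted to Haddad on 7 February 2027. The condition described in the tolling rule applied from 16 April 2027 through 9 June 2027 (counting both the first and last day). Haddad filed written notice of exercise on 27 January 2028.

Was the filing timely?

Counting 7 February 2027 as day 1, day 311 is December 14, 2027.
From April 16, 2027 through June 9, 2027 inclusive is 55 days; tolling adds 55 days: December 14, 2027 + 55 days = February 7, 2028.
February 7, 2028 is a listed holiday. The next qualifying day is February 8, 2028.
The deadline is February 8, 2028; the filing on January 27, 2028 is on or before that date.

Yes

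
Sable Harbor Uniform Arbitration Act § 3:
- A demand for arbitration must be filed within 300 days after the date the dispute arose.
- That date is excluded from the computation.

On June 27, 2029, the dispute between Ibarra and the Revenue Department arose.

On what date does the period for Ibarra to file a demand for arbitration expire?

300 days after June 27, 2029 is April 23, 2030.

April 23, 2030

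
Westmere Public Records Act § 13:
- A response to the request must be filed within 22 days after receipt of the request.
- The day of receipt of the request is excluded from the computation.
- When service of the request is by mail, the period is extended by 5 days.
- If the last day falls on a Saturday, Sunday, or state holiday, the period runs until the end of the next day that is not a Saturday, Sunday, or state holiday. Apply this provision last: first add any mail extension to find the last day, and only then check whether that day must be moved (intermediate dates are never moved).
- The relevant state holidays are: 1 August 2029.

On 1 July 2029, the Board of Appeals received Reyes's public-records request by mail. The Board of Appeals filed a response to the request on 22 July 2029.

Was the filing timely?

22 days after 1 July 2029 is July 23, 2029.
Service was by mail, adding 5 days: July 23, 2029 + 5 days = July 28, 2029.
July 28, 2029 is Saturday; July 29, 2029 is Sunday. The next qualifying day is July 30, 2029.
The deadline is July 30, 2029; the filing on July 22, 2029 is on or before that date.

Yes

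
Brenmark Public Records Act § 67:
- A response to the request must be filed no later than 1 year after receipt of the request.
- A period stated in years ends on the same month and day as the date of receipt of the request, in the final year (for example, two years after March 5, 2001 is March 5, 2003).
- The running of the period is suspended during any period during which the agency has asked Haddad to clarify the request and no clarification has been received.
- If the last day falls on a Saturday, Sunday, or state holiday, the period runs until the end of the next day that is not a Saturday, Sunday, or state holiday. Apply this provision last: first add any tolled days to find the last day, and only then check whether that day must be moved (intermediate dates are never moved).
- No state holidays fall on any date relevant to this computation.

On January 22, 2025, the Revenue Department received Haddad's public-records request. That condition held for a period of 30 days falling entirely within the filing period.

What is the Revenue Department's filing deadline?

1 year after January 22, 2025 is January 22, 2026.
Tolling adds 30 days: January 22, 2026 + 30 days = February 21, 2026.
February 21, 2026 is Saturday; February 22, 2026 is Sunday. The next qualifying day is February 23, 2026.

February 23, 2026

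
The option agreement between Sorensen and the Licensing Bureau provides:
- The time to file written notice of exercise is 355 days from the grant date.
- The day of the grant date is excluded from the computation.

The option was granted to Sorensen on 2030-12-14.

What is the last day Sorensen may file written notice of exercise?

355 days after 2030-12-14 is December 4, 2031.

December 4, 2031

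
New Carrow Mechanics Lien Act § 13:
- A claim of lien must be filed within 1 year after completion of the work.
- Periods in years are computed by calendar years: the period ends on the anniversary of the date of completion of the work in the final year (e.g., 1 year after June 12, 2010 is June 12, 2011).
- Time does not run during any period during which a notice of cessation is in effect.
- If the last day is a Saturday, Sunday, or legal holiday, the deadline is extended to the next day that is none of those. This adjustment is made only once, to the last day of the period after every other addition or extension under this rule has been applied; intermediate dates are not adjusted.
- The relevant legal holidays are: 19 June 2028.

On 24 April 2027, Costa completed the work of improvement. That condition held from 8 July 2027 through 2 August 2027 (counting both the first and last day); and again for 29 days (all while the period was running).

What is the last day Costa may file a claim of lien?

1 year after 24 April 2027 is April 24, 2028.
From July 8, 2027 through August 2, 2027 inclusive is 26 days; tolling adds 26 days: April 24, 2028 + 26 days = May 20, 2028.
Tolling adds 29 days: May 20, 2028 + 29 days = June 18, 2028.
June 18, 2028 is Sunday; June 19, 2028 is a listed holiday. The next qualifying day is June 20, 2028.

June 20, 2028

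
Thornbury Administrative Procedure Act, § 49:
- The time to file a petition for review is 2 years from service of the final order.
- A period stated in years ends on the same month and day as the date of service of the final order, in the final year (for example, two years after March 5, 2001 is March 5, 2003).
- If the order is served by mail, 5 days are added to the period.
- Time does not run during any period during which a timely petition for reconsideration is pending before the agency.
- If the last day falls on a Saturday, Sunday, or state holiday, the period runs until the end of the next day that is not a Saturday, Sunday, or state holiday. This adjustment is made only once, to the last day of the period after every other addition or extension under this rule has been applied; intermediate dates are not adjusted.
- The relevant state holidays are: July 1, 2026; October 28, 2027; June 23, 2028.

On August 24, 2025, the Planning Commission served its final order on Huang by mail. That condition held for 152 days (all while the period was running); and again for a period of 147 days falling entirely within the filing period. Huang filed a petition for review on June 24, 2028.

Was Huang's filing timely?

Yes

2 years after August 24, 2025 is August 24, 2027.
Service was by mail, adding 5 days: August 24, 2027 + 5 days = August 29, 2027.
Tolling adds 152 days: August 29, 2027 + 152 days = January 28, 2028.
Tolling adds 147 days: January 28, 2028 + 147 days = June 23, 2028.
June 23, 2028 is a listed holiday; June 24, 2028 is Saturday; June 25, 2028 is Sunday. The next qualifying day is June 26, 2028.
The deadline is June 26, 2028; the filing on June 24, 2028 is on or before that date.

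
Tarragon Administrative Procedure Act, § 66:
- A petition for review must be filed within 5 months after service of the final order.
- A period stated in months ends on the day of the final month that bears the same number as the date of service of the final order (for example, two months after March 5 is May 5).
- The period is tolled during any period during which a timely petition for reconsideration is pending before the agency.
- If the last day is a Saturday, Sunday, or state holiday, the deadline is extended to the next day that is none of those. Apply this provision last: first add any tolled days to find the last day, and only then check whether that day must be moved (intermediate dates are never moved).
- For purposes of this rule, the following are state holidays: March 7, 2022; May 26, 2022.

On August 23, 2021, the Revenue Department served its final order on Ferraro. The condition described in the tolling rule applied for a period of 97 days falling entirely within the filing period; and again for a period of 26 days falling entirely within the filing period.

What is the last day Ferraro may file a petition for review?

May 27, 2022

5 months after August 23, 2021 is January 23, 2022.
Tolling adds 97 days: January 23, 2022 + 97 days = April 30, 2022.
Tolling adds 26 days: April 30, 2022 + 26 days = May 26, 2022.
May 26, 2022 is a listed holiday. The next qualifying day is May 27, 2022.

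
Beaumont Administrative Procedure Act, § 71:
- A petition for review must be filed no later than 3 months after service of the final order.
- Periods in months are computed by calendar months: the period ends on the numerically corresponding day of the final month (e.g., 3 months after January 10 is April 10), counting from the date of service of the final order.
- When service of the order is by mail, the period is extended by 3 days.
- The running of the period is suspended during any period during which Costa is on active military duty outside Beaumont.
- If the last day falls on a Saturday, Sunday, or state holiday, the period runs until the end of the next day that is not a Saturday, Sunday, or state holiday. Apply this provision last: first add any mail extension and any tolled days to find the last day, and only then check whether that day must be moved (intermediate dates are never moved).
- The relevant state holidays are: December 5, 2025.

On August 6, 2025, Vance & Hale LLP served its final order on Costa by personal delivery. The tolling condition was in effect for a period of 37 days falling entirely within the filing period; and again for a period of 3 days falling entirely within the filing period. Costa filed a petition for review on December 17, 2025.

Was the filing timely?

No

3 months after August 6, 2025 is November 6, 2025.
Service was not by mail, so no mail extension applies.
Tolling adds 37 days: November 6, 2025 + 37 days = December 13, 2025.
Tolling adds 3 days: December 13, 2025 + 3 days = December 16, 2025.
December 16, 2025 is a Tuesday and not a state holiday, so no extension applies.
The deadline is December 16, 2025; the filing on December 17, 2025 is after that date.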